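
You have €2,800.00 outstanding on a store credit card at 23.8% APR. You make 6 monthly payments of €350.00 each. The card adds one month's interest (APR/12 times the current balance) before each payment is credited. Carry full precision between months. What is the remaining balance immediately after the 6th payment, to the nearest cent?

€943.24

Monthly rate r = 23.8%/12 = 1.98333% = 0.0198333.
Each month: B ← B·(1+r) − €350.00.
Month 1: interest €55.53; balance after payment €2,505.53.
Month 2: interest €49.69; balance after payment €2,205.23.
Month 3: interest €43.74; balance after payment €1,898.96.
Month 4: interest €37.66; balance after payment €1,586.63.
Month 5: interest €31.47; balance after payment €1,268.09.
Month 6: interest €25.15; balance after payment €943.24.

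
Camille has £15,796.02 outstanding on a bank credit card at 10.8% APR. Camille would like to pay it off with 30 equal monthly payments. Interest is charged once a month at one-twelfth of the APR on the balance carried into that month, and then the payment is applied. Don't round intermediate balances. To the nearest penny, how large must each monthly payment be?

Monthly rate r = 10.8%/12 = 0.9% = 0.009.
Level-payment amortization: P = B₀·r / (1 − (1+r)^(−n)) = 15796.02·0.009 / (1 − 1.009^(−30)).
Denominator 1 − (1+r)^(−30) = 0.23569797.
P = 142.164 / 0.23569797 ≈ 603.16.

£603.16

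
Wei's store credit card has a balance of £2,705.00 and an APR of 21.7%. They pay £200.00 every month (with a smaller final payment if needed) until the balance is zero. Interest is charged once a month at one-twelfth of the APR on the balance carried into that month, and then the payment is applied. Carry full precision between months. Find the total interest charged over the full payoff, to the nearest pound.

Monthly rate r = 21.7%/12 = 1.80833% = 0.0180833.
Payoff takes n = ⌈−ln(1 − rB₀/P)/ln(1+r)⌉ = ⌈15.650⌉ = 16 payments; the last is £130.43.
Total paid = 15·£200.00 + £130.43 = £3,130.43.
Total interest = total paid − principal = £3,130.43 − £2,705.00 = £425.43.

£425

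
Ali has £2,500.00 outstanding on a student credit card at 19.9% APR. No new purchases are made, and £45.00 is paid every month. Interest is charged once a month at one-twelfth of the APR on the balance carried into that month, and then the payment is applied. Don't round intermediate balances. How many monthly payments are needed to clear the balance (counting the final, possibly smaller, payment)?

Monthly rate r = 19.9%/12 = 1.65833% = 0.0165833.
Recurrence: B ← B·(1+r) − £45.00.
Month 1: interest £41.46; balance after payment £2,496.46.
Month 2: interest £41.40; balance after payment £2,492.86.
Closed form: n = −ln(1 − rB₀/P)/ln(1+r) = −ln(0.078704)/ln(1.01658) ≈ 154.558, so the balance reaches zero during payment 155.

155 months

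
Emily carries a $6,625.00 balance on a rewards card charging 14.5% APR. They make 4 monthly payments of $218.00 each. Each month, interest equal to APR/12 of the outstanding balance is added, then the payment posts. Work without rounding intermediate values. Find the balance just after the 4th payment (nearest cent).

$6,063.13

Monthly rate r = 14.5%/12 = 1.20833% = 0.0120833.
Each month: B ← B·(1+r) − $218.00.
Month 1: interest $80.05; balance after payment $6,487.05.
Month 2: interest $78.39; balance after payment $6,347.44.
Month 3: interest $76.70; balance after payment $6,206.14.
Month 4: interest $74.99; balance after payment $6,063.13.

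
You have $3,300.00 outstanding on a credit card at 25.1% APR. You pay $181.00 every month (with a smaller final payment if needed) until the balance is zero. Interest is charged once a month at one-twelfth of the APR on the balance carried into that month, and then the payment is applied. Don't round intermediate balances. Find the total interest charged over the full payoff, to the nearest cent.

$899.15

Monthly rate r = 25.1%/12 = 2.09167% = 0.0209167.
Payoff takes n = ⌈−ln(1 − rB₀/P)/ln(1+r)⌉ = ⌈23.198⌉ = 24 payments; the last is $36.15.
Total paid = 23·$181.00 + $36.15 = $4,199.15.
Total interest = total paid − principal = $4,199.15 − $3,300.00 = $899.15.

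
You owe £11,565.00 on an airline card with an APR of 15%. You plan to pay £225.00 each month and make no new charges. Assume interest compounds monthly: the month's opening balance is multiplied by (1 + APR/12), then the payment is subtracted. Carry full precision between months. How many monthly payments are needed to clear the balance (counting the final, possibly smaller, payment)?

83 months

Monthly rate r = 15%/12 = 1.25% = 0.0125.
Recurrence: B ← B·(1+r) − £225.00.
Month 1: interest £144.56; balance after payment £11,484.56.
Month 2: interest £143.56; balance after payment £11,403.12.
Closed form: n = −ln(1 − rB₀/P)/ln(1+r) = −ln(0.3575)/ln(1.0125) ≈ 82.803, so the balance reaches zero during payment 83.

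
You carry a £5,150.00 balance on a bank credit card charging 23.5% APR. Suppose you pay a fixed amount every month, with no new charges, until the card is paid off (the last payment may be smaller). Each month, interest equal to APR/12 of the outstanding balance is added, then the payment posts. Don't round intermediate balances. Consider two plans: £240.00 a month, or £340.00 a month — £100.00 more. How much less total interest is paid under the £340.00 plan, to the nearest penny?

£576.87

Monthly rate r = 23.5%/12 = 1.95833% = 0.0195833.
At £240.00/mo: n = ⌈−ln(1 − rB₀/P)/ln(1+r)⌉ = 29 payments (last £26.00); total interest = total paid − £5,150.00 = £1,596.00.
At £340.00/mo: 19 payments (last £49.13); total interest £1,019.13.
Interest saved = £1,596.00 − £1,019.13 = £576.87.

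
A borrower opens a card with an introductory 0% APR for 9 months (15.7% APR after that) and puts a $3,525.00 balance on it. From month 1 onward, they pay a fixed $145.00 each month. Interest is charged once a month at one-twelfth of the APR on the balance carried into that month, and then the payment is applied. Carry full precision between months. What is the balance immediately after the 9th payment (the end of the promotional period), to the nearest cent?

Promo months 1–9 at r₀ = 0%/12 = 0; months 10+ at r₁ = 15.7%/12 = 0.0130833.
After month 9 (no interest yet): B = $3,525.00 − 9·$145.00 = $2,220.00.

$2,220.00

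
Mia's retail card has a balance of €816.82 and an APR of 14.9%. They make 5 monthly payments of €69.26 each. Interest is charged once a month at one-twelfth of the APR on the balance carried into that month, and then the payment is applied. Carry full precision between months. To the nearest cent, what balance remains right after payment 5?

€513.80

Monthly rate r = 14.9%/12 = 1.24167% = 0.0124167.
Each month: B ← B·(1+r) − €69.26.
Month 1: interest €10.14; balance after payment €757.70.
Month 2: interest €9.41; balance after payment €697.85.
Month 3: interest €8.66; balance after payment €637.26.
Month 4: interest €7.91; balance after payment €575.91.
Month 5: interest €7.15; balance after payment €513.80.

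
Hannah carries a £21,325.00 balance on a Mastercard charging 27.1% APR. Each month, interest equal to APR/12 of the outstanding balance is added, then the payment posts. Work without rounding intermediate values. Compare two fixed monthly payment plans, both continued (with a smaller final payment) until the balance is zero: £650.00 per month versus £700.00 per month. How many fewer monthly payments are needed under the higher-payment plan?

8 fewer payments

Monthly rate r = 27.1%/12 = 2.25833% = 0.0225833.
At £650.00/mo: n = ⌈−ln(1 − rB₀/P)/ln(1+r)⌉ = 61 payments (last £311.56); total interest = total paid − £21,325.00 = £17,986.56.
At £700.00/mo: 53 payments (last £108.69); total interest £15,183.69.
Payments saved = 61 − 53 = 8.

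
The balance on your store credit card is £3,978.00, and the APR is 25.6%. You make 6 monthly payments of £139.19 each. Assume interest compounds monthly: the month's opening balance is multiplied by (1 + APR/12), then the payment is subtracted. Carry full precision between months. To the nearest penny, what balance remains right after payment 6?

£3,634.16

Monthly rate r = 25.6%/12 = 2.13333% = 0.0213333.
Each month: B ← B·(1+r) − £139.19.
Month 1: interest £84.86; balance after payment £3,923.67.
Month 2: interest £83.71; balance after payment £3,868.19.
Month 3: interest £82.52; balance after payment £3,811.52.
Month 4: interest £81.31; balance after payment £3,753.64.
Month 5: interest £80.08; balance after payment £3,694.53.
Month 6: interest £78.82; balance after payment £3,634.16.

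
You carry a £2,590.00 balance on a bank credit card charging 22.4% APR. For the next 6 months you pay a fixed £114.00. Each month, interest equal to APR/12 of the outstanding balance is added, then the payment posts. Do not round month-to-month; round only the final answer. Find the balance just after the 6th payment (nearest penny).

£2,177.23

Monthly rate r = 22.4%/12 = 1.86667% = 0.0186667.
Each month: B ← B·(1+r) − £114.00.
Month 1: interest £48.35; balance after payment £2,524.35.
Month 2: interest £47.12; balance after payment £2,457.47.
Month 3: interest £45.87; balance after payment £2,389.34.
Month 4: interest £44.60; balance after payment £2,319.94.
Month 5: interest £43.31; balance after payment £2,249.25.
Month 6: interest £41.99; balance after payment £2,177.23.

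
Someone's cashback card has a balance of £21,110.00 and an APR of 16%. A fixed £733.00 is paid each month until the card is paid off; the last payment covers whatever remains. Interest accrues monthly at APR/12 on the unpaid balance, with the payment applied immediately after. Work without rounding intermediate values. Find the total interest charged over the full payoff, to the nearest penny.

£5,703.55

Monthly rate r = 16%/12 = 1.33333% = 0.0133333.
Payoff takes n = ⌈−ln(1 − rB₀/P)/ln(1+r)⌉ = ⌈36.579⌉ = 37 payments; the last is £425.55.
Total paid = 36·£733.00 + £425.55 = £26,813.55.
Total interest = total paid − principal = £26,813.55 − £21,110.00 = £5,703.55.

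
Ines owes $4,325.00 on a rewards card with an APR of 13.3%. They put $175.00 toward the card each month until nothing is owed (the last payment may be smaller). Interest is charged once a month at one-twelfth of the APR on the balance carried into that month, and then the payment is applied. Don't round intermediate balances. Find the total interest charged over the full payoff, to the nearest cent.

Monthly rate r = 13.3%/12 = 1.10833% = 0.0110833.
Payoff takes n = ⌈−ln(1 − rB₀/P)/ln(1+r)⌉ = ⌈29.040⌉ = 30 payments; the last is $7.05.
Total paid = 29·$175.00 + $7.05 = $5,082.05.
Total interest = total paid − principal = $5,082.05 − $4,325.00 = $757.05.

$757.05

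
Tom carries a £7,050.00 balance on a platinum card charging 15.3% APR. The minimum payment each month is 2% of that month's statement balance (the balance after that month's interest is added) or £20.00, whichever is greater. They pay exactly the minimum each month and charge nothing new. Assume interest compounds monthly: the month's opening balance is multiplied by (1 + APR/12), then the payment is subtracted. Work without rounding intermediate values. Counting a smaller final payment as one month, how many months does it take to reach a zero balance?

340 months

Monthly rate r = 15.3%/12 = 1.275% = 0.01275.
While 2% of the post-interest balance exceeds £20.00, each month B ← (B·(1+r))·(1 − 0.02), i.e. B shrinks by the factor (1+r)·0.98 = 0.9925.
This holds for months 1–261. Entering month 262 the balance is £986.92; 2% of the post-interest balance is now below £20.00, so the flat £20.00 minimum applies from here.
From month 262 a fixed £20.00 at rate r clears £986.92 in 79 more payments. Total: 261 + 79 = 340 months.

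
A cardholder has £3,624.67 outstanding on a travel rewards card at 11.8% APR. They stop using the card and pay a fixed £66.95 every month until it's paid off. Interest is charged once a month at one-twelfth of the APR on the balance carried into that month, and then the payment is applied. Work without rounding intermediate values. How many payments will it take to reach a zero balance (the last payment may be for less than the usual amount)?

Monthly rate r = 11.8%/12 = 0.983333% = 0.00983333.
Recurrence: B ← B·(1+r) − £66.95.
Month 1: interest £35.64; balance after payment £3,593.36.
Month 2: interest £35.33; balance after payment £3,561.75.
Closed form: n = −ln(1 − rB₀/P)/ln(1+r) = −ln(0.46762)/ln(1.00983) ≈ 77.677, so the balance reaches zero during payment 78.

78 payments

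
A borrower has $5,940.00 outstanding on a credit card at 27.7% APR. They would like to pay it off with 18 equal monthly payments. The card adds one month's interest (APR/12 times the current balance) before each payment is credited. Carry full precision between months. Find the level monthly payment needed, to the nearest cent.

$407.03

Monthly rate r = 27.7%/12 = 2.30833% = 0.0230833.
Level-payment amortization: P = B₀·r / (1 − (1+r)^(−n)) = 5940.00·0.0230833 / (1 − 1.02308^(−18)).
Denominator 1 − (1+r)^(−18) = 0.336865193.
P = 137.115 / 0.336865193 ≈ 407.03.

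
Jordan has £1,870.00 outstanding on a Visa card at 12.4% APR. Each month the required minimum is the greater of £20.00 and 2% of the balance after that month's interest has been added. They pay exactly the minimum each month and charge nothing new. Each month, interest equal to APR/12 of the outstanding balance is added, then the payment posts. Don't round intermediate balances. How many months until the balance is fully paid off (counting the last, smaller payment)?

134 months

Monthly rate r = 12.4%/12 = 1.03333% = 0.0103333.
While 2% of the post-interest balance exceeds £20.00, each month B ← (B·(1+r))·(1 − 0.02), i.e. B shrinks by the factor (1+r)·0.98 = 0.99013.
This holds for months 1–65. Entering month 66 the balance is £981.16; 2% of the post-interest balance is now below £20.00, so the flat £20.00 minimum applies from here.
From month 66 a fixed £20.00 at rate r clears £981.16 in 69 more payments. Total: 65 + 69 = 134 months.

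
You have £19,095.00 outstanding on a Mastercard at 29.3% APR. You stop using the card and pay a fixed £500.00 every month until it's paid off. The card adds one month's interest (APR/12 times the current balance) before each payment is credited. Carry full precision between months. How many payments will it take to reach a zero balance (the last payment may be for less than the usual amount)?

Monthly rate r = 29.3%/12 = 2.44167% = 0.0244167.
Recurrence: B ← B·(1+r) − £500.00.
Month 1: interest £466.24; balance after payment £19,061.24.
Month 2: interest £465.41; balance after payment £19,026.65.
Closed form: n = −ln(1 − rB₀/P)/ln(1+r) = −ln(0.067528)/ln(1.02442) ≈ 111.727, so the balance reaches zero during payment 112.

112 payments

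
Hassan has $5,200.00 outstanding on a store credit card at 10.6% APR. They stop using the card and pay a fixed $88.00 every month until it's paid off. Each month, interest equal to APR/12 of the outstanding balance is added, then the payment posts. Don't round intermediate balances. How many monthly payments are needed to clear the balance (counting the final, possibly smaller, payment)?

84 payments

Monthly rate r = 10.6%/12 = 0.883333% = 0.00883333.
Recurrence: B ← B·(1+r) − $88.00.
Month 1: interest $45.93; balance after payment $5,157.93.
Month 2: interest $45.56; balance after payment $5,115.50.
Closed form: n = −ln(1 − rB₀/P)/ln(1+r) = −ln(0.47803)/ln(1.00883) ≈ 83.925, so the balance reaches zero during payment 84.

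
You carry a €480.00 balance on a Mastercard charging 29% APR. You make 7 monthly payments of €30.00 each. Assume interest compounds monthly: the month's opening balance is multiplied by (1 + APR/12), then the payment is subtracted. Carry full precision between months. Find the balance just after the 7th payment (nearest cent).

€341.48

Monthly rate r = 29%/12 = 2.41667% = 0.0241667.
Each month: B ← B·(1+r) − €30.00.
Month 1: interest €11.60; balance after payment €461.60.
Month 2: interest €11.16; balance after payment €442.76.
Month 3: interest €10.70; balance after payment €423.46.
Month 4: interest €10.23; balance after payment €403.69.
Month 5: interest €9.76; balance after payment €383.44.
Month 6: interest €9.27; balance after payment €362.71.
Month 7: interest €8.77; balance after payment €341.48.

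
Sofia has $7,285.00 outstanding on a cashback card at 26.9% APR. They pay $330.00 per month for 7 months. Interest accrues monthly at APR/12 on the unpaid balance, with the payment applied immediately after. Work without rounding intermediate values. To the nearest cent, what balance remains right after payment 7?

Monthly rate r = 26.9%/12 = 2.24167% = 0.0224167.
Each month: B ← B·(1+r) − $330.00.
Month 1: interest $163.31; balance after payment $7,118.31.
Month 2: interest $159.57; balance after payment $6,947.87.
Month 3: interest $155.75; balance after payment $6,773.62.
Month 4: interest $151.84; balance after payment $6,595.46.
Month 5: interest $147.85; balance after payment $6,413.31.
Month 6: interest $143.77; balance after payment $6,227.08.
Month 7: interest $139.59; balance after payment $6,036.67.

$6,036.67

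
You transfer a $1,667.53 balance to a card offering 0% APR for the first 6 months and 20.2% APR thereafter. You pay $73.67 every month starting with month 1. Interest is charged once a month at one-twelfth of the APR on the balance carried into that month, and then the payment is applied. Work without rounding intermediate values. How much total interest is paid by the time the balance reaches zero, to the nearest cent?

$224.52

Promo months 1–6 at r₀ = 0%/12 = 0; months 7+ at r₁ = 20.2%/12 = 0.0168333.
After month 6 (no interest yet): B = $1,667.53 − 6·$73.67 = $1,225.51.
Then at r₁ with $73.67/mo: n₂ = −ln(1 − r₁·B/P)/ln(1+r₁) ≈ 19.68 → 20 more payments.
Total paid = 25·$73.67 + $50.30 = $1,892.05; interest = $1,892.05 − $1,667.53 = $224.52.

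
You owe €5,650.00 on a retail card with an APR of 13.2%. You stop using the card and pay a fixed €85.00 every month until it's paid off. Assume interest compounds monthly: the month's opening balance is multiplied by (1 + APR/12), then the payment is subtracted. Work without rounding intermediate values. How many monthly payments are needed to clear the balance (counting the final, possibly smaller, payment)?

Monthly rate r = 13.2%/12 = 1.1% = 0.011.
Recurrence: B ← B·(1+r) − €85.00.
Month 1: interest €62.15; balance after payment €5,627.15.
Month 2: interest €61.90; balance after payment €5,604.05.
Closed form: n = −ln(1 − rB₀/P)/ln(1+r) = −ln(0.26882)/ln(1.011) ≈ 120.083, so the balance reaches zero during payment 121.

121 months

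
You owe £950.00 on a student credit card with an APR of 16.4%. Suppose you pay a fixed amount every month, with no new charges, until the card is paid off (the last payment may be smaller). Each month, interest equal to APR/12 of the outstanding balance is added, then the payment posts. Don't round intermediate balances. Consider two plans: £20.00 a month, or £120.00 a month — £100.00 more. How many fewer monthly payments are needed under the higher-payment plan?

69 fewer payments

Monthly rate r = 16.4%/12 = 1.36667% = 0.0136667.
At £20.00/mo: n = ⌈−ln(1 − rB₀/P)/ln(1+r)⌉ = 78 payments (last £3.31); total interest = total paid − £950.00 = £593.31.
At £120.00/mo: 9 payments (last £52.48); total interest £62.48.
Payments saved = 78 − 9 = 69.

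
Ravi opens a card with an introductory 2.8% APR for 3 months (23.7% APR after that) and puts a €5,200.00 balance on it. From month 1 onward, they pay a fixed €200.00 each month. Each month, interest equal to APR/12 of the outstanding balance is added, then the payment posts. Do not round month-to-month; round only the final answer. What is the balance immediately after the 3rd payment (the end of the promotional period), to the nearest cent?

Promo months 1–3 at r₀ = 2.8%/12 = 0.00233333; months 4+ at r₁ = 23.7%/12 = 0.01975.
After month 3: iterate B ← B·(1+r₀) − €200.00 for 3 months → €4,635.08.

€4,635.08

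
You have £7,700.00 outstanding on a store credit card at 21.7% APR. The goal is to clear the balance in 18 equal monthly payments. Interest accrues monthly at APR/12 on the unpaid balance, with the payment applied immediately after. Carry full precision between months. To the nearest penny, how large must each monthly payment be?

£504.99

Monthly rate r = 21.7%/12 = 1.80833% = 0.0180833.
Level-payment amortization: P = B₀·r / (1 − (1+r)^(−n)) = 7700.00·0.0180833 / (1 − 1.01808^(−18)).
Denominator 1 − (1+r)^(−18) = 0.275730663.
P = 139.242 / 0.275730663 ≈ 504.99.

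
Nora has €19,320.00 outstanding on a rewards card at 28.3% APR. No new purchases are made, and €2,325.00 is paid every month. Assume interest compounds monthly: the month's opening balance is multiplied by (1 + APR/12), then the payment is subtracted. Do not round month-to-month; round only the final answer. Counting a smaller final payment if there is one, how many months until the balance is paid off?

Monthly rate r = 28.3%/12 = 2.35833% = 0.0235833.
Recurrence: B ← B·(1+r) − €2,325.00.
Month 1: interest €455.63; balance after payment €17,450.63.
Month 2: interest €411.54; balance after payment €15,537.17.
Closed form: n = −ln(1 − rB₀/P)/ln(1+r) = −ln(0.80403)/ln(1.02358) ≈ 9.357, so the balance reaches zero during payment 10.

10 payments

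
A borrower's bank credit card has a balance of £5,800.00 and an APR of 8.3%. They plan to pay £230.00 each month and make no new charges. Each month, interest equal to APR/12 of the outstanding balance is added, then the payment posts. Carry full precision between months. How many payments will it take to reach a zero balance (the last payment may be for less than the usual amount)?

Monthly rate r = 8.3%/12 = 0.691667% = 0.00691667.
Recurrence: B ← B·(1+r) − £230.00.
Month 1: interest £40.12; balance after payment £5,610.12.
Month 2: interest £38.80; balance after payment £5,418.92.
Closed form: n = −ln(1 − rB₀/P)/ln(1+r) = −ln(0.82558)/ln(1.00692) ≈ 27.807, so the balance reaches zero during payment 28.

28 months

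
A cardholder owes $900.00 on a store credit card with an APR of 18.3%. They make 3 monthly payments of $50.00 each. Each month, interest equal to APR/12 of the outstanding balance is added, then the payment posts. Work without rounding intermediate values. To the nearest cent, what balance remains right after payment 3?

Monthly rate r = 18.3%/12 = 1.525% = 0.01525.
Each month: B ← B·(1+r) − $50.00.
Month 1: interest $13.73; balance after payment $863.73.
Month 2: interest $13.17; balance after payment $826.90.
Month 3: interest $12.61; balance after payment $789.51.

$789.51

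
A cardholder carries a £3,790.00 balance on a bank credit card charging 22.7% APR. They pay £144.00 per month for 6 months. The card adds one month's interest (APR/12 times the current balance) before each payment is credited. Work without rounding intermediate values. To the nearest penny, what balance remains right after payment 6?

Monthly rate r = 22.7%/12 = 1.89167% = 0.0189167.
Each month: B ← B·(1+r) − £144.00.
Month 1: interest £71.69; balance after payment £3,717.69.
Month 2: interest £70.33; balance after payment £3,644.02.
Month 3: interest £68.93; balance after payment £3,568.95.
Month 4: interest £67.51; balance after payment £3,492.47.
Month 5: interest £66.07; balance after payment £3,414.53.
Month 6: interest £64.59; balance after payment £3,335.12.

£3,335.12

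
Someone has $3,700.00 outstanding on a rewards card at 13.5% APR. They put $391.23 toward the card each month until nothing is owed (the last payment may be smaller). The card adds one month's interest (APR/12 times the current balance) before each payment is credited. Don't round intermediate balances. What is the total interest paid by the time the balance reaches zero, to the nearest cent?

$234.09

Monthly rate r = 13.5%/12 = 1.125% = 0.01125.
Payoff takes n = ⌈−ln(1 − rB₀/P)/ln(1+r)⌉ = ⌈10.055⌉ = 11 payments; the last is $21.79.
Total paid = 10·$391.23 + $21.79 = $3,934.09.
Total interest = total paid − principal = $3,934.09 − $3,700.00 = $234.09.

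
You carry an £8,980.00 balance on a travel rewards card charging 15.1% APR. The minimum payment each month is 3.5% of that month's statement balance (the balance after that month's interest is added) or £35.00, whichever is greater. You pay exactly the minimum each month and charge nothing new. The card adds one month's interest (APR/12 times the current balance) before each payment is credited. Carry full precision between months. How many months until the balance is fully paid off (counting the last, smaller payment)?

Monthly rate r = 15.1%/12 = 1.25833% = 0.0125833.
While 3.5% of the post-interest balance exceeds £35.00, each month B ← (B·(1+r))·(1 − 0.035), i.e. B shrinks by the factor (1+r)·0.965 = 0.97714.
This holds for months 1–96. Entering month 97 the balance is £975.56; 3.5% of the post-interest balance is now below £35.00, so the flat £35.00 minimum applies from here.
From month 97 a fixed £35.00 at rate r clears £975.56 in 35 more payments. Total: 96 + 35 = 131 months.

131 months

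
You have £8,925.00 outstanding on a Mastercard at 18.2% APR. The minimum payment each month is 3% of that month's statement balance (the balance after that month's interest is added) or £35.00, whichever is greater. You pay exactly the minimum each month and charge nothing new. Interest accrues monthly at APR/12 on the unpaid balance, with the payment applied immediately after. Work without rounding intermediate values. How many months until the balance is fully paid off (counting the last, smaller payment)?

Monthly rate r = 18.2%/12 = 1.51667% = 0.0151667.
While 3% of the post-interest balance exceeds £35.00, each month B ← (B·(1+r))·(1 − 0.03), i.e. B shrinks by the factor (1+r)·0.97 = 0.98471.
This holds for months 1–134. Entering month 135 the balance is £1,132.47; 3% of the post-interest balance is now below £35.00, so the flat £35.00 minimum applies from here.
From month 135 a fixed £35.00 at rate r clears £1,132.47 in 45 more payments. Total: 134 + 45 = 179 months.

179 months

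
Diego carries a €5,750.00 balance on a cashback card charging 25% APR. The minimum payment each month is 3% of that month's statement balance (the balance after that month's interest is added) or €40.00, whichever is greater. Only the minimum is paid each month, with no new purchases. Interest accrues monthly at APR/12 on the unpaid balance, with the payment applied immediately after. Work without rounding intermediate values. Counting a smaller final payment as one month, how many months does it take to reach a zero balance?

206 months

Monthly rate r = 25%/12 = 2.08333% = 0.0208333.
While 3% of the post-interest balance exceeds €40.00, each month B ← (B·(1+r))·(1 − 0.03), i.e. B shrinks by the factor (1+r)·0.97 = 0.99021.
This holds for months 1–151. Entering month 152 the balance is €1,301.31; 3% of the post-interest balance is now below €40.00, so the flat €40.00 minimum applies from here.
From month 152 a fixed €40.00 at rate r clears €1,301.31 in 55 more payments. Total: 151 + 55 = 206 months.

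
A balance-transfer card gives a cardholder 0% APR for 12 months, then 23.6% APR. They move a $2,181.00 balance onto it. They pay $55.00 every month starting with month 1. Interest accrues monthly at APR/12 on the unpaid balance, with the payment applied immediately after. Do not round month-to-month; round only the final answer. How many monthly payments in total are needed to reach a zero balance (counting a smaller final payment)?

Promo months 1–12 at r₀ = 0%/12 = 0; months 13+ at r₁ = 23.6%/12 = 0.0196667.
After month 12 (no interest yet): B = $2,181.00 − 12·$55.00 = $1,521.00.
Then at r₁ with $55.00/mo: n₂ = −ln(1 − r₁·B/P)/ln(1+r₁) ≈ 40.31 → 41 more payments.

53 months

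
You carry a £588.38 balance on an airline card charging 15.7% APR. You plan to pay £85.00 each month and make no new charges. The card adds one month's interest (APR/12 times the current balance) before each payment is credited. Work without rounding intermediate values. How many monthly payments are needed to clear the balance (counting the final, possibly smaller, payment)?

8 payments

Monthly rate r = 15.7%/12 = 1.30833% = 0.0130833.
Recurrence: B ← B·(1+r) − £85.00.
Month 1: interest £7.70; balance after payment £511.08.
Month 2: interest £6.69; balance after payment £432.76.
Closed form: n = −ln(1 − rB₀/P)/ln(1+r) = −ln(0.90944)/ln(1.01308) ≈ 7.303, so the balance reaches zero during payment 8.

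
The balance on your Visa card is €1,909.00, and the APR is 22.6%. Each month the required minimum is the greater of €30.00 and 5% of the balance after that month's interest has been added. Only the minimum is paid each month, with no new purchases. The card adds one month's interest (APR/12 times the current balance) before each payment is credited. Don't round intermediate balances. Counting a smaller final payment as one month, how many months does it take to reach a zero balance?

Monthly rate r = 22.6%/12 = 1.88333% = 0.0188333.
While 5% of the post-interest balance exceeds €30.00, each month B ← (B·(1+r))·(1 − 0.05), i.e. B shrinks by the factor (1+r)·0.95 = 0.96789.
This holds for months 1–37. Entering month 38 the balance is €570.68; 5% of the post-interest balance is now below €30.00, so the flat €30.00 minimum applies from here.
From month 38 a fixed €30.00 at rate r clears €570.68 in 24 more payments. Total: 37 + 24 = 61 months.

61 months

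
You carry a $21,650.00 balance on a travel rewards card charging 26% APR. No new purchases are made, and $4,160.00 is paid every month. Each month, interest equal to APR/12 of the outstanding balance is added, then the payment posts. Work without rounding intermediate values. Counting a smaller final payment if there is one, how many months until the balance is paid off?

6 payments

Monthly rate r = 26%/12 = 2.16667% = 0.0216667.
Recurrence: B ← B·(1+r) − $4,160.00.
Month 1: interest $469.08; balance after payment $17,959.08.
Month 2: interest $389.11; balance after payment $14,188.20.
Month 3: interest $307.41; balance after payment $10,335.61.
Month 4: interest $223.94; balance after payment $6,399.55.
Month 5: interest $138.66; balance after payment $2,378.20.
Month 6: interest $51.53; balance after payment $0.00.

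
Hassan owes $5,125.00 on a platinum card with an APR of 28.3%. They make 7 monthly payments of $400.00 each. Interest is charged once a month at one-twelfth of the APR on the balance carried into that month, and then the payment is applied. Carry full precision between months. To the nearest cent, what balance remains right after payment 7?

$3,027.25

Monthly rate r = 28.3%/12 = 2.35833% = 0.0235833.
Each month: B ← B·(1+r) − $400.00.
Month 1: interest $120.86; balance after payment $4,845.86.
Month 2: interest $114.28; balance after payment $4,560.15.
Month 3: interest $107.54; balance after payment $4,267.69.
Month 4: interest $100.65; balance after payment $3,968.34.
Month 5: interest $93.59; balance after payment $3,661.92.
Month 6: interest $86.36; balance after payment $3,348.28.
Month 7: interest $78.96; balance after payment $3,027.25.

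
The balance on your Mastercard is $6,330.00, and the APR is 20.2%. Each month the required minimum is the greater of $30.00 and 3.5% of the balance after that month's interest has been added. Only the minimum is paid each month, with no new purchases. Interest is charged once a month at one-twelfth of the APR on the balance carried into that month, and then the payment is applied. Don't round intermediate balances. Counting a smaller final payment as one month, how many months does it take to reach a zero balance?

Monthly rate r = 20.2%/12 = 1.68333% = 0.0168333.
While 3.5% of the post-interest balance exceeds $30.00, each month B ← (B·(1+r))·(1 − 0.035), i.e. B shrinks by the factor (1+r)·0.965 = 0.98124.
This holds for months 1–107. Entering month 108 the balance is $834.74; 3.5% of the post-interest balance is now below $30.00, so the flat $30.00 minimum applies from here.
From month 108 a fixed $30.00 at rate r clears $834.74 in 38 more payments. Total: 107 + 38 = 145 months.

145 months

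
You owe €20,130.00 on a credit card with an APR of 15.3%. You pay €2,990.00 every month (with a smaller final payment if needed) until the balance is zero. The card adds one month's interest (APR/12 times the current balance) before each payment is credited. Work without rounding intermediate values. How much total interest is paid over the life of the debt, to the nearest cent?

€1,052.17

Monthly rate r = 15.3%/12 = 1.275% = 0.01275.
Payoff takes n = ⌈−ln(1 − rB₀/P)/ln(1+r)⌉ = ⌈7.084⌉ = 8 payments; the last is €252.17.
Total paid = 7·€2,990.00 + €252.17 = €21,182.17.
Total interest = total paid − principal = €21,182.17 − €20,130.00 = €1,052.17.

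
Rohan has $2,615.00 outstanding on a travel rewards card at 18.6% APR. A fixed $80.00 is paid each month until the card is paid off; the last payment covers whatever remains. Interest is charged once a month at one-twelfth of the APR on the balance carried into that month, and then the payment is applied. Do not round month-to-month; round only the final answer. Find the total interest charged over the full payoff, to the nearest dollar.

$1,060

Monthly rate r = 18.6%/12 = 1.55% = 0.0155.
Payoff takes n = ⌈−ln(1 − rB₀/P)/ln(1+r)⌉ = ⌈45.936⌉ = 46 payments; the last is $74.93.
Total paid = 45·$80.00 + $74.93 = $3,674.93.
Total interest = total paid − principal = $3,674.93 − $2,615.00 = $1,059.93.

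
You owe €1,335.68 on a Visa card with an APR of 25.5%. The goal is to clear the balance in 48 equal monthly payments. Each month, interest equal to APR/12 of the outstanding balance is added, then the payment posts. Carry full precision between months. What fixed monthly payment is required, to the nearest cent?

€44.66

Monthly rate r = 25.5%/12 = 2.125% = 0.02125.
Level-payment amortization: P = B₀·r / (1 − (1+r)^(−n)) = 1335.68·0.02125 / (1 − 1.02125^(−48)).
Denominator 1 − (1+r)^(−48) = 0.635530944.
P = 28.3832 / 0.635530944 ≈ 44.66.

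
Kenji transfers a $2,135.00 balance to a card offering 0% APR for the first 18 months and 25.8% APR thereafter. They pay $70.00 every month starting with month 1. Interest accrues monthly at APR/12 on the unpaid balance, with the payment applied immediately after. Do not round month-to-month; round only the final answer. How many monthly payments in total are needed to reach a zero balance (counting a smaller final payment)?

Promo months 1–18 at r₀ = 0%/12 = 0; months 19+ at r₁ = 25.8%/12 = 0.0215.
After month 18 (no interest yet): B = $2,135.00 − 18·$70.00 = $875.00.
Then at r₁ with $70.00/mo: n₂ = −ln(1 − r₁·B/P)/ln(1+r₁) ≈ 14.71 → 15 more payments.

33 payments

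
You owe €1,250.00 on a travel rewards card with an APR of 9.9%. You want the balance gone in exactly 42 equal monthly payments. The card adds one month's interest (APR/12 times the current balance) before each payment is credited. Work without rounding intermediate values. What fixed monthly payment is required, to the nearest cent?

€35.34

Monthly rate r = 9.9%/12 = 0.825% = 0.00825.
Level-payment amortization: P = B₀·r / (1 − (1+r)^(−n)) = 1250.00·0.00825 / (1 − 1.00825^(−42)).
Denominator 1 − (1+r)^(−42) = 0.29183524.
P = 10.3125 / 0.29183524 ≈ 35.34.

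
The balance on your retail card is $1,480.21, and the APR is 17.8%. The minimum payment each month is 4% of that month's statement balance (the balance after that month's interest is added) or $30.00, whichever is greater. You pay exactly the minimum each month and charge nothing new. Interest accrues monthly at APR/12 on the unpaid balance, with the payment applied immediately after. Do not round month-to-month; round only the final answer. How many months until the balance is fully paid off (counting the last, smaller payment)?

Monthly rate r = 17.8%/12 = 1.48333% = 0.0148333.
While 4% of the post-interest balance exceeds $30.00, each month B ← (B·(1+r))·(1 − 0.04), i.e. B shrinks by the factor (1+r)·0.96 = 0.97424.
This holds for months 1–27. Entering month 28 the balance is $731.65; 4% of the post-interest balance is now below $30.00, so the flat $30.00 minimum applies from here.
From month 28 a fixed $30.00 at rate r clears $731.65 in 31 more payments. Total: 27 + 31 = 58 months.

58 months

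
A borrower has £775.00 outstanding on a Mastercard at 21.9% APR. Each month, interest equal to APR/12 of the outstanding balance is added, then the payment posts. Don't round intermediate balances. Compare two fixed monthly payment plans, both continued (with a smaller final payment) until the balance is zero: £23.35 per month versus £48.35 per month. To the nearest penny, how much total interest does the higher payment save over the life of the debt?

Monthly rate r = 21.9%/12 = 1.825% = 0.01825.
At £23.35/mo: n = ⌈−ln(1 − rB₀/P)/ln(1+r)⌉ = 52 payments (last £10.84); total interest = total paid − £775.00 = £426.69.
At £48.35/mo: 20 payments (last £6.56); total interest £150.21.
Interest saved = £426.69 − £150.21 = £276.48.

£276.48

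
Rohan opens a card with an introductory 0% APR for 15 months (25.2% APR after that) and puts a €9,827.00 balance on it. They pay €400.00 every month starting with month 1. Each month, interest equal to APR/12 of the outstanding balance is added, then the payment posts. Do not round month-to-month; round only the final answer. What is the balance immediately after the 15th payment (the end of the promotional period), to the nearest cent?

Promo months 1–15 at r₀ = 0%/12 = 0; months 16+ at r₁ = 25.2%/12 = 0.021.
After month 15 (no interest yet): B = €9,827.00 − 15·€400.00 = €3,827.00.

€3,827.00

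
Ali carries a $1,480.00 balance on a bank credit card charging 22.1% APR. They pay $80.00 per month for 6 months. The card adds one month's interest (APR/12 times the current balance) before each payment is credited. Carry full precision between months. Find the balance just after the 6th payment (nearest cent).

$1,148.61

Monthly rate r = 22.1%/12 = 1.84167% = 0.0184167.
Each month: B ← B·(1+r) − $80.00.
Month 1: interest $27.26; balance after payment $1,427.26.
Month 2: interest $26.29; balance after payment $1,373.54.
Month 3: interest $25.30; balance after payment $1,318.84.
Month 4: interest $24.29; balance after payment $1,263.13.
Month 5: interest $23.26; balance after payment $1,206.39.
Month 6: interest $22.22; balance after payment $1,148.61.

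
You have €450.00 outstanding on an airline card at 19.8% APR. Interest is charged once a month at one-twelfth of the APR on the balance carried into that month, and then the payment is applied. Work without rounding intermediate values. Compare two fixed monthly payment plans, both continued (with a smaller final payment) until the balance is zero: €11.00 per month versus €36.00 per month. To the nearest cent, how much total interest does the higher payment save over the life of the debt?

€247.32

Monthly rate r = 19.8%/12 = 1.65% = 0.0165.
At €11.00/mo: n = ⌈−ln(1 − rB₀/P)/ln(1+r)⌉ = 69 payments (last €7.47); total interest = total paid − €450.00 = €305.47.
At €36.00/mo: 15 payments (last €4.15); total interest €58.15.
Interest saved = €305.47 − €58.15 = €247.32.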